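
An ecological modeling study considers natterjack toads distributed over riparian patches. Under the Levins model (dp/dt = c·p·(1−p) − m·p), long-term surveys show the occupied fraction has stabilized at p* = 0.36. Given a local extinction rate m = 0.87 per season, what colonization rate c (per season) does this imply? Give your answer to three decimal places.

1.359

At equilibrium c(1−p*) = m, so c = m/(1−p*).
c = 0.87/(1 − 0.36) = 0.87/0.6400 = 1.3594.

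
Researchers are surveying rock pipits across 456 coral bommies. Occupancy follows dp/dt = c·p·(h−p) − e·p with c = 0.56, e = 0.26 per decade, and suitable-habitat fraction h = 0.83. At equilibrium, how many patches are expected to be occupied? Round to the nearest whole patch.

167

p* = h − e/c = 0.83 − 0.4643 = 0.3657.
Expected occupied patches = N × p* = 456 × 0.3657 = 166.77 ≈ 167.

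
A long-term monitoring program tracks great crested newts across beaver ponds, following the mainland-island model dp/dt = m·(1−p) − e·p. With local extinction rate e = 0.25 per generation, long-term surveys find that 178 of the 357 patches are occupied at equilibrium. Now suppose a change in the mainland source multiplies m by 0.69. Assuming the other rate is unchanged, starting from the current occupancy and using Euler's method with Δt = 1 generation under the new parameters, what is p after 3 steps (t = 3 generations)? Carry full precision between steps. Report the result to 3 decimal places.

Observed p* = 178/357 = 0.49860.
Balance m(1−p*) = e·p* gives m = e·p*/(1−p*) = 0.25×0.49860/0.50140 = 0.24860.
Starting from p₀ = 0.49860; update p ← p + (dp/dt)·Δt with the new parameters.
p: 0.49860 → 0.45996  (Δp = -0.03864)
p: 0.45996 → 0.43761  (Δp = -0.02235)
p: 0.43761 → 0.42468  (Δp = -0.01293)

0.425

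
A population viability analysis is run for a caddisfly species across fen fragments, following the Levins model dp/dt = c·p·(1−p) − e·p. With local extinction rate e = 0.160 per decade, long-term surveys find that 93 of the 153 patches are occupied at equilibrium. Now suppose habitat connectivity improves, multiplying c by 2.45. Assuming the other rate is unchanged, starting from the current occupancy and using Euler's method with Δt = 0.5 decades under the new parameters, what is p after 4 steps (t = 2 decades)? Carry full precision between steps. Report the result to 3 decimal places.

0.798

Observed p* = 93/153 = 0.60784.
Balance c(1−p*) = e gives c = e/(1 − 0.60784) = 0.160/0.39216 = 0.40800.
Starting from p₀ = 0.60784; update p ← p + (dp/dt)·Δt with the new parameters.
step 1: Δp = +0.07051, p = 0.67835
step 2: Δp = +0.05478, p = 0.73314
step 3: Δp = +0.03913, p = 0.77227
step 4: Δp = +0.02612, p = 0.79839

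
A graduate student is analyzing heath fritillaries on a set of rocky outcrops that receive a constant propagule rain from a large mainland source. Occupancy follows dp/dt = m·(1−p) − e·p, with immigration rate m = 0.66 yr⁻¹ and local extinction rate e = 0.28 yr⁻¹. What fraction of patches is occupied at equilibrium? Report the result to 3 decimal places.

0.702

Setting dp/dt = 0: m − m·p* = e·p*, so m = (m+e)·p*.
p* = m/(m+e) = 0.66/(0.66+0.28) = 0.66/0.9400 = 0.7021.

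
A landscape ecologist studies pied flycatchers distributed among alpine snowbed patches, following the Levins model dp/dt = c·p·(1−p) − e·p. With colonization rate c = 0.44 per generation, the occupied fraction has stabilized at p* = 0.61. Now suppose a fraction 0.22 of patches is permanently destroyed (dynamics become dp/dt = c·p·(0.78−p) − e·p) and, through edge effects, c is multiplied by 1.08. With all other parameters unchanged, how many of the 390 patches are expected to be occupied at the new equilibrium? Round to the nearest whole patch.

163

Balance c(1−p*) = e gives e = 0.44×(1 − 0.61000) = 0.17160.
New p* = 0.78 − e/c = 0.78 − 0.17160/0.47520 = 0.41889.
Expected occupied = 390 × 0.41889 = 163.37 ≈ 163.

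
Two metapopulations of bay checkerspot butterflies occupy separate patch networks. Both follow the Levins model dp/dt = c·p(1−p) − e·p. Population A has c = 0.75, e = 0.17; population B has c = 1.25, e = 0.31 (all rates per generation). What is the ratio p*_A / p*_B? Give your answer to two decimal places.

A: p*_A = 1 − 0.17/0.75 = 0.7733.
B: p*_B = 1 − 0.31/1.25 = 0.7520.
p*_A / p*_B = 0.7733/0.7520 = 1.0284.

1.03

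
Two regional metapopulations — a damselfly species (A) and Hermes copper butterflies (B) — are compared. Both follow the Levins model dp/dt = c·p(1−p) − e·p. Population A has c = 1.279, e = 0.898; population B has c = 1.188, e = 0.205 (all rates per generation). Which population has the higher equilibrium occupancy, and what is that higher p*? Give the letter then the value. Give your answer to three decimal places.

A: p*_A = 1 − 0.898/1.279 = 0.2979.
B: p*_B = 1 − 0.205/1.188 = 0.8274.
B is higher at 0.8274.

B, 0.827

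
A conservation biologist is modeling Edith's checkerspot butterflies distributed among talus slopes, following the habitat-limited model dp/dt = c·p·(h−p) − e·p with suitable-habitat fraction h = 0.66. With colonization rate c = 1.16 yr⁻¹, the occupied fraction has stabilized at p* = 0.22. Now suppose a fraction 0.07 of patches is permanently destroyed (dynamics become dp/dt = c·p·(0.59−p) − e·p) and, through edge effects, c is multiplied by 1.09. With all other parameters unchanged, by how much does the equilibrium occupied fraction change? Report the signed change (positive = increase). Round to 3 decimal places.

Balance c(h−p*) = e gives e = 1.16×(0.66 − 0.22000) = 0.51040.
New p* = 0.59 − e/c = 0.59 − 0.51040/1.26440 = 0.18633.
Δp* = 0.18633 − 0.22000 = -0.03367.

-0.034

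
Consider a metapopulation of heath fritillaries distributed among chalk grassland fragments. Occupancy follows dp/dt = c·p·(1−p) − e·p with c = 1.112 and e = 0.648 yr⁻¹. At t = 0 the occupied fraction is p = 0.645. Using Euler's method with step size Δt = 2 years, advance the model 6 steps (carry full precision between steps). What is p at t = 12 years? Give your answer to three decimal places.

Update rule: p ← p + [c·p·(1−p) − e·p]·Δt with Δt = 2.
t = 2: p = 0.64500 + (-0.32668) = 0.31832
t = 4: p = 0.31832 + (+0.07005) = 0.38837
t = 6: p = 0.38837 + (+0.02496) = 0.41333
t = 8: p = 0.41333 + (+0.00362) = 0.41695
t = 10: p = 0.41695 + (+0.00029) = 0.41724
t = 12: p = 0.41724 + (+0.00002) = 0.41726

0.417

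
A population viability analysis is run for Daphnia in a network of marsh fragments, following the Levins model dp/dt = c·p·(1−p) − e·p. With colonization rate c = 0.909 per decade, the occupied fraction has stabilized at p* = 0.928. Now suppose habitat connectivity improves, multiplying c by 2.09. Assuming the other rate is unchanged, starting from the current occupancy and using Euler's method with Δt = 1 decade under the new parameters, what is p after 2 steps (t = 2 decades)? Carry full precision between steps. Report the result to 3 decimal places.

Balance c(1−p*) = e gives e = 0.909×(1 − 0.92800) = 0.06545.
Starting from p₀ = 0.92800; update p ← p + (dp/dt)·Δt with the new parameters.
t = 1: p = 0.92800 + (+0.06620) = 0.99420
t = 2: p = 0.99420 + (-0.05412) = 0.94008

0.940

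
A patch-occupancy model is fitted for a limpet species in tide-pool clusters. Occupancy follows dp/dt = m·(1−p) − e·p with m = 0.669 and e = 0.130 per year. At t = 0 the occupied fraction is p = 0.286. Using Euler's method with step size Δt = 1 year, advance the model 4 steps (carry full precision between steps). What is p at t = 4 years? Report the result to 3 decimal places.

Update rule: p ← p + [m·(1−p) − e·p]·Δt with Δt = 1.
  1  |  dp/dt·Δt = +0.440486  |  p_1 = 0.726486
  2  |  dp/dt·Δt = +0.088538  |  p_2 = 0.815024
  3  |  dp/dt·Δt = +0.017796  |  p_3 = 0.832820
  4  |  dp/dt·Δt = +0.003577  |  p_4 = 0.836397

0.836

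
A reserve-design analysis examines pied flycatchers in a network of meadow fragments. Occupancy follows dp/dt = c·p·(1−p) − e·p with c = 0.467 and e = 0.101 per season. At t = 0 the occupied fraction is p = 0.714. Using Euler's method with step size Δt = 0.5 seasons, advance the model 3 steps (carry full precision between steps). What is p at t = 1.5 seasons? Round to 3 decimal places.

Update rule: p ← p + [c·p·(1−p) − e·p]·Δt with Δt = 0.5.
p: 0.71400 → 0.72562  (Δp = +0.01162)
p: 0.72562 → 0.73547  (Δp = +0.00984)
p: 0.73547 → 0.74376  (Δp = +0.00829)

0.744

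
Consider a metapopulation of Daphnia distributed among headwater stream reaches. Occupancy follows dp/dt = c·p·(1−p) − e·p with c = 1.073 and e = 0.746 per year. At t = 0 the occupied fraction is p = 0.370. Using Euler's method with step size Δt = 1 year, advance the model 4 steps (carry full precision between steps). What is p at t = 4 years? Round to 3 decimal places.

Update rule: p ← p + [c·p·(1−p) − e·p]·Δt with Δt = 1.
  1  |  dp/dt·Δt = -0.025904  |  p_1 = 0.344096
  2  |  dp/dt·Δt = -0.014526  |  p_2 = 0.329570
  3  |  dp/dt·Δt = -0.008776  |  p_3 = 0.320794
  4  |  dp/dt·Δt = -0.005522  |  p_4 = 0.315273

0.315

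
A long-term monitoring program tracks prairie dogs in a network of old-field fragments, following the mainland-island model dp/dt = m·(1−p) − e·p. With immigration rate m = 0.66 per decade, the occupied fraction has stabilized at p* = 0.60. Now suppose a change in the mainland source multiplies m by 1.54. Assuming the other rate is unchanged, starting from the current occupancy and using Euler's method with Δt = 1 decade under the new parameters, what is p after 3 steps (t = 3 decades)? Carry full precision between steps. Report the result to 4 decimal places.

Balance m(1−p*) = e·p* gives e = m(1−p*)/p* = 0.66×0.40000/0.60000 = 0.44000.
Starting from p₀ = 0.60000; update p ← p + (dp/dt)·Δt with the new parameters.
step 1: Δp = +0.14256, p = 0.74256
step 2: Δp = -0.06506, p = 0.67750
step 3: Δp = +0.02970, p = 0.70719

0.7072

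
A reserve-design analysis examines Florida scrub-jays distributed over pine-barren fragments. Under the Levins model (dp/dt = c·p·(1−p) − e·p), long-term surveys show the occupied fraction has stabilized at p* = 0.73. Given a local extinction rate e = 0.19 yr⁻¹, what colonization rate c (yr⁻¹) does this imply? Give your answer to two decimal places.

0.70

At equilibrium c(1−p*) = e, so c = e/(1−p*).
c = 0.19/(1 − 0.73) = 0.19/0.2700 = 0.7037.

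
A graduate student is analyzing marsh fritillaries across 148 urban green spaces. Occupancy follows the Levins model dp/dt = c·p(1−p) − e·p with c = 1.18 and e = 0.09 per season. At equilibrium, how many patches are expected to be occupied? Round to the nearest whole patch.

p* = 1 − e/c = 1 − 0.09/1.18 = 0.9237.
Expected occupied patches = N × p* = 148 × 0.9237 = 136.71 ≈ 137.

137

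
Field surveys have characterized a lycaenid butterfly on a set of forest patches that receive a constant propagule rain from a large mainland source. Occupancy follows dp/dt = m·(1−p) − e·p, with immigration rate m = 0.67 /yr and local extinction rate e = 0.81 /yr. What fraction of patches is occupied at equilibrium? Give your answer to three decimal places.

At equilibrium the propagule rain into empty patches balances local extinction: m(1−p*) = e·p*.
p* = m/(m+e) = 0.67/(0.67+0.81) = 0.67/1.4800 = 0.4527.

0.453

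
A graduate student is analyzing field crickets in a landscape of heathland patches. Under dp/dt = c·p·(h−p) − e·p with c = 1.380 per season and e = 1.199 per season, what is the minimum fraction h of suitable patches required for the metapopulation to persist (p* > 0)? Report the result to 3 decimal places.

0.869

p* = h − e/c is positive only when h > e/c.
h_min = e/c = 1.199/1.380 = 0.8688.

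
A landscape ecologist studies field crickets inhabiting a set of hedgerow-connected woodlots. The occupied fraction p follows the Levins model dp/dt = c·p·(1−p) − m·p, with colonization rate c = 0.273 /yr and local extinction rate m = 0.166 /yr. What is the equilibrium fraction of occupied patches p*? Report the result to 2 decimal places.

0.39

Setting dp/dt = 0 and dividing through by p* gives c·(1−p*) = m.
So p* = 1 − m/c = 1 − 0.166/0.273 = 1 − 0.6081 = 0.3919.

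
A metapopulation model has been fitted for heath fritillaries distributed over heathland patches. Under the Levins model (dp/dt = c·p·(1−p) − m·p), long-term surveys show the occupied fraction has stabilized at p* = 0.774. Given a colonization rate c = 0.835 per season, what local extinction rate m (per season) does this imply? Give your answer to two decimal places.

At equilibrium c(1−p*) = m.
m = 0.835 × (1 − 0.774) = 0.835 × 0.2260 = 0.1887.

0.19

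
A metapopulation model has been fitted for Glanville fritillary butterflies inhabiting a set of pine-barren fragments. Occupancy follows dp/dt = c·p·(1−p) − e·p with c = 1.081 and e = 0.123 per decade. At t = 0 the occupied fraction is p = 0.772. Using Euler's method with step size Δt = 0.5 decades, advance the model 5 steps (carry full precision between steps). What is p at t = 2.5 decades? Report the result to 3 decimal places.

0.881

Update rule: p ← p + [c·p·(1−p) − e·p]·Δt with Δt = 0.5.
  1  |  dp/dt·Δt = +0.047659  |  p_1 = 0.819659
  2  |  dp/dt·Δt = +0.029487  |  p_2 = 0.849145
  3  |  dp/dt·Δt = +0.017014  |  p_3 = 0.866160
  4  |  dp/dt·Δt = +0.009390  |  p_4 = 0.875549
  5  |  dp/dt·Δt = +0.005048  |  p_5 = 0.880597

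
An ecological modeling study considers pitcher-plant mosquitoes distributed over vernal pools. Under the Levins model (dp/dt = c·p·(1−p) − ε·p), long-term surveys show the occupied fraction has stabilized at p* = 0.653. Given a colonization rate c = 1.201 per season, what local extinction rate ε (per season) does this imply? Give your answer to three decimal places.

0.417

At equilibrium c(1−p*) = ε.
ε = 1.201 × (1 − 0.653) = 1.201 × 0.3470 = 0.4167.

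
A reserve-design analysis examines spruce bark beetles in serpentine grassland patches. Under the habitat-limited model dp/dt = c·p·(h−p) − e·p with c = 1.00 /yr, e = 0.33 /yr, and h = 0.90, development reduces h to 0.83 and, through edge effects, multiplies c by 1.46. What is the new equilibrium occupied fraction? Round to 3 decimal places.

0.604

Before: p* = h − e/c = 0.90 − 0.33/1.00 = 0.90 − 0.3300 = 0.5700.
After: c = 1.46, e = 0.33, h = 0.83; p* = 0.83 − 0.33/1.46 = 0.6040.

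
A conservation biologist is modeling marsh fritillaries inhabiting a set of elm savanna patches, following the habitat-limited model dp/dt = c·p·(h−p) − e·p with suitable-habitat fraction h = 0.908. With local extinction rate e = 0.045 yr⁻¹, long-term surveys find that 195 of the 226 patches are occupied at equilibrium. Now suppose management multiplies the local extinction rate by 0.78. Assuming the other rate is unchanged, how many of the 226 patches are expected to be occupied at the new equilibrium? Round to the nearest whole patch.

Observed p* = 195/226 = 0.86283.
Balance c(h−p*) = e gives c = e/(0.908 − 0.86283) = 0.045/0.04517 = 0.99624.
New p* = 0.908 − e/c = 0.908 − 0.03510/0.99624 = 0.87277.
Expected occupied = 226 × 0.87277 = 197.25 ≈ 197.

197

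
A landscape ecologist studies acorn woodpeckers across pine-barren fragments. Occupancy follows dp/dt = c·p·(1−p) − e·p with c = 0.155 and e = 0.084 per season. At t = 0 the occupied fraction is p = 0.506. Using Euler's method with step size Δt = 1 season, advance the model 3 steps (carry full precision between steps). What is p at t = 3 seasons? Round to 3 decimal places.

0.496

Update rule: p ← p + [c·p·(1−p) − e·p]·Δt with Δt = 1.
t = 1: p = 0.50600 + (-0.00376) = 0.50224
t = 2: p = 0.50224 + (-0.00344) = 0.49880
t = 3: p = 0.49880 + (-0.00315) = 0.49565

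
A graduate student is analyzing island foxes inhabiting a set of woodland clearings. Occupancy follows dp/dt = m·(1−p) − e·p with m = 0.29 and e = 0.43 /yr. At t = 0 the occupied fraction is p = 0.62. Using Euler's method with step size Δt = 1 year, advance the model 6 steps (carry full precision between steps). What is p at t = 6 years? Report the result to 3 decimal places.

0.403

Update rule: p ← p + [m·(1−p) − e·p]·Δt with Δt = 1.
p: 0.62000 → 0.46360  (Δp = -0.15640)
p: 0.46360 → 0.41981  (Δp = -0.04379)
p: 0.41981 → 0.40755  (Δp = -0.01226)
p: 0.40755 → 0.40411  (Δp = -0.00343)
p: 0.40411 → 0.40315  (Δp = -0.00096)
p: 0.40315 → 0.40288  (Δp = -0.00027)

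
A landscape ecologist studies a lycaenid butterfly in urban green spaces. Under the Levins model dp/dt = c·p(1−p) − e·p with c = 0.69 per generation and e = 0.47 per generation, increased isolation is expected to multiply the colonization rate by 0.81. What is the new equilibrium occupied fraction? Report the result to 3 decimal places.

Before: p* = 1 − 0.47/0.69 = 0.3188.
After the change, c = 0.5589, e = 0.47, so p* = 1 − 0.47/0.5589 = 0.1591.

0.159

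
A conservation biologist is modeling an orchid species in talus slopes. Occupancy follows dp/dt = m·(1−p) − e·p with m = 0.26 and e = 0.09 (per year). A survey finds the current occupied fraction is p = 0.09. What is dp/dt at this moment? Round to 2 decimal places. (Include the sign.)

Colonization term: m·(1−p) = 0.26×0.9100 = 0.23660.
Extinction term: e·p = 0.00810.
dp/dt = 0.23660 − 0.00810 = 0.22850.

0.23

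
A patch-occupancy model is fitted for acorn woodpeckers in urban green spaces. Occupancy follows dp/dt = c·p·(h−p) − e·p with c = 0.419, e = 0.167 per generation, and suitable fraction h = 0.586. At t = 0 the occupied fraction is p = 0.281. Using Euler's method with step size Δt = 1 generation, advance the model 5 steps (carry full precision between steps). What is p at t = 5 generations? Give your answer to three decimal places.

0.240

Update rule: p ← p + [c·p·(h−p) − e·p]·Δt with Δt = 1.
step 1: Δp = -0.01102, p = 0.26998
step 2: Δp = -0.00934, p = 0.26064
step 3: Δp = -0.00800, p = 0.25265
step 4: Δp = -0.00690, p = 0.24575
step 5: Δp = -0.00600, p = 0.23974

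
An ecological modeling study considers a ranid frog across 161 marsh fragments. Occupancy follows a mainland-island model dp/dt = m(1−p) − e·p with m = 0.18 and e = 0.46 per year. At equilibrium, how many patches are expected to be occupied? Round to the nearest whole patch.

p* = m/(m+e) = 0.18/0.6400 = 0.2812.
Expected occupied patches = N × p* = 161 × 0.2812 = 45.28 ≈ 45.

45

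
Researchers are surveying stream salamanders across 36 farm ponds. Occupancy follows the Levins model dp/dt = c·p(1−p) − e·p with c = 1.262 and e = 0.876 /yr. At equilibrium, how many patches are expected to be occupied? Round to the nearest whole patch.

11

p* = 1 − e/c = 1 − 0.876/1.262 = 0.3059.
Expected occupied patches = N × p* = 36 × 0.3059 = 11.01 ≈ 11.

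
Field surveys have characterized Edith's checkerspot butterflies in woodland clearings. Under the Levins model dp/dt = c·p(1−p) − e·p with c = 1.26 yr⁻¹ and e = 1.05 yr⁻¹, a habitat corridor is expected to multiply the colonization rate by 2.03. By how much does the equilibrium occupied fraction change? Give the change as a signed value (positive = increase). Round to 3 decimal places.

0.423

Before: p* = 1 − 1.05/1.26 = 0.1667.
After the change, c = 2.5578, e = 1.05, so p* = 1 − 1.05/2.5578 = 0.5895.
Δp* = 0.5895 − 0.1667 = +0.4228.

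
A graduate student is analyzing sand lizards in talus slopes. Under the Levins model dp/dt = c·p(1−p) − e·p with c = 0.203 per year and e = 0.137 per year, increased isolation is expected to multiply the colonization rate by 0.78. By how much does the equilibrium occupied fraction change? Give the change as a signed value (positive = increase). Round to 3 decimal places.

-0.190

Before: p* = 1 − 0.137/0.203 = 0.3251.
After the change, c = 0.15834, e = 0.137, so p* = 1 − 0.137/0.15834 = 0.1348.
Δp* = 0.1348 − 0.3251 = -0.1903.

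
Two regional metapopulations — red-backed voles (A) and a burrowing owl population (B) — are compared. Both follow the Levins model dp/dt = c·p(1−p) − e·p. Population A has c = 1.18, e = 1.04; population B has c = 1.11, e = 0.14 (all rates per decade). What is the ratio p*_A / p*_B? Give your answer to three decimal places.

A: p*_A = 1 − 1.04/1.18 = 0.1186.
B: p*_B = 1 − 0.14/1.11 = 0.8739.
p*_A / p*_B = 0.1186/0.8739 = 0.1358.

0.136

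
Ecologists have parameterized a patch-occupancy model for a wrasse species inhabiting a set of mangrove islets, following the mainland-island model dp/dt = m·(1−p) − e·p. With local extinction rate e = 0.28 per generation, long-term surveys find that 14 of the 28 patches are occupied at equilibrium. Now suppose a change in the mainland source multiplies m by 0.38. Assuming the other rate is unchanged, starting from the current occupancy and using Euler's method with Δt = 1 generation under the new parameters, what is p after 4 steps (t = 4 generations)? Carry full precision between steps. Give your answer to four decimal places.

Observed p* = 14/28 = 0.50000.
Balance m(1−p*) = e·p* gives m = e·p*/(1−p*) = 0.28×0.50000/0.50000 = 0.28000.
Starting from p₀ = 0.50000; update p ← p + (dp/dt)·Δt with the new parameters.
t = 1: p = 0.50000 + (-0.08680) = 0.41320
t = 2: p = 0.41320 + (-0.05326) = 0.35994
t = 3: p = 0.35994 + (-0.03268) = 0.32726
t = 4: p = 0.32726 + (-0.02005) = 0.30721

0.3072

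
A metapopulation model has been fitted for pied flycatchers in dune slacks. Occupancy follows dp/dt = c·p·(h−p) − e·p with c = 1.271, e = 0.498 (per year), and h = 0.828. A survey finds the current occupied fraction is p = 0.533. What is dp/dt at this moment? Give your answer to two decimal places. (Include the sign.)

-0.07

Colonization term: c·p·(h−p) = 1.271×0.533×0.2950 = 0.19985.
Extinction term: e·p = 0.26543.
dp/dt = 0.19985 − 0.26543 = -0.06559.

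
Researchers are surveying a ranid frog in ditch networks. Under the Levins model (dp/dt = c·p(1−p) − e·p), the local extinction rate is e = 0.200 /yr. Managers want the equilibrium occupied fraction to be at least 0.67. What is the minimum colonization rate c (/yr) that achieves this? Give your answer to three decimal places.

0.606

p* = 1 − e/c ≥ 0.67 requires e/c ≤ 0.3300, i.e. c ≥ e/0.3300.
c_min = 0.200/0.3300 = 0.6061.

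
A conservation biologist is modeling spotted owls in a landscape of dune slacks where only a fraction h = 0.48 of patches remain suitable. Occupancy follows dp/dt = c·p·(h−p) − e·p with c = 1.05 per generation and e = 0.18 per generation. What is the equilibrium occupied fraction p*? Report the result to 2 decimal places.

Setting dp/dt = 0 and dividing by p* gives c·(h−p*) = e.
So p* = h − e/c = 0.48 − 0.18/1.05 = 0.48 − 0.1714 = 0.3086.

0.31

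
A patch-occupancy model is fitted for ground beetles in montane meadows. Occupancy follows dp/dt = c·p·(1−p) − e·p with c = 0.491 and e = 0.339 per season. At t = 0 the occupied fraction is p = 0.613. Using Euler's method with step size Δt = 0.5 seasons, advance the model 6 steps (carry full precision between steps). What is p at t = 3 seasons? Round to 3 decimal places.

Update rule: p ← p + [c·p·(1−p) − e·p]·Δt with Δt = 0.5.
t = 0.5: p = 0.61300 + (-0.04566) = 0.56734
t = 1: p = 0.56734 + (-0.03590) = 0.53143
t = 1.5: p = 0.53143 + (-0.02895) = 0.50249
t = 2: p = 0.50249 + (-0.02380) = 0.47869
t = 2.5: p = 0.47869 + (-0.01987) = 0.45882
t = 3: p = 0.45882 + (-0.01681) = 0.44201

0.442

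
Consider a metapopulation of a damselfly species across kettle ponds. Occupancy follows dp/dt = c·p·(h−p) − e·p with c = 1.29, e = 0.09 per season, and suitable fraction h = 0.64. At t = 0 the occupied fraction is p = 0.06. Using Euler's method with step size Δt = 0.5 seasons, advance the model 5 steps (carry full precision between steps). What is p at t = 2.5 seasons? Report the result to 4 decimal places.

Update rule: p ← p + [c·p·(h−p) − e·p]·Δt with Δt = 0.5.
p: 0.06000 → 0.07975  (Δp = +0.01975)
p: 0.07975 → 0.10497  (Δp = +0.02523)
p: 0.10497 → 0.13648  (Δp = +0.03150)
p: 0.13648 → 0.17466  (Δp = +0.03818)
p: 0.17466 → 0.21922  (Δp = +0.04456)

0.2192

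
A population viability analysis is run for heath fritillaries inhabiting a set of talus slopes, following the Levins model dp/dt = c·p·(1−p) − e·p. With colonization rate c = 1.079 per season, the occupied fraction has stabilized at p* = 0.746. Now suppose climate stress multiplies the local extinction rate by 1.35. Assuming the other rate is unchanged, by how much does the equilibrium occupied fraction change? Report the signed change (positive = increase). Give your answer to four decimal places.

-0.0889

Balance c(1−p*) = e gives e = 1.079×(1 − 0.74600) = 0.27407.
New p* = 1 − e/c = 1 − 0.36999/1.07900 = 0.65710.
Δp* = 0.65710 − 0.74600 = -0.08890.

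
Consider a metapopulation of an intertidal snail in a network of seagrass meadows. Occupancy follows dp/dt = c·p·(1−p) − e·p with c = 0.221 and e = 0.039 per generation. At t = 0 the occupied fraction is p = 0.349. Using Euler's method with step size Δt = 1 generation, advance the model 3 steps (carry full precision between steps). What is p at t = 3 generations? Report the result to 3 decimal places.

0.460

Update rule: p ← p + [c·p·(1−p) − e·p]·Δt with Δt = 1.
step 1: Δp = +0.03660, p = 0.38560
step 2: Δp = +0.03732, p = 0.42292
step 3: Δp = +0.03744, p = 0.46036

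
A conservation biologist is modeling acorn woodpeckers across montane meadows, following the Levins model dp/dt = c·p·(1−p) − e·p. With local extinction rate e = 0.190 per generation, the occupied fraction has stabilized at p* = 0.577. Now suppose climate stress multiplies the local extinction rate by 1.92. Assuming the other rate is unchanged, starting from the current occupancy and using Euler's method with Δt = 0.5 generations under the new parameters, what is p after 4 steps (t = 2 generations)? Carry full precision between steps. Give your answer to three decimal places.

0.427

Balance c(1−p*) = e gives c = e/(1 − 0.57700) = 0.190/0.42300 = 0.44917.
Starting from p₀ = 0.57700; update p ← p + (dp/dt)·Δt with the new parameters.
t = 0.5: p = 0.57700 + (-0.05043) = 0.52657
t = 1: p = 0.52657 + (-0.04006) = 0.48651
t = 1.5: p = 0.48651 + (-0.03263) = 0.45388
t = 2: p = 0.45388 + (-0.02712) = 0.42676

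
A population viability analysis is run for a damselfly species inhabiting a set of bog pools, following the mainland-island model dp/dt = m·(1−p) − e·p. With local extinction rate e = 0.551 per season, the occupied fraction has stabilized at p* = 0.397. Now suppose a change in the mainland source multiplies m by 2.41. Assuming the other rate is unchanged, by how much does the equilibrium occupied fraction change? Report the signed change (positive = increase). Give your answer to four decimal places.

Balance m(1−p*) = e·p* gives m = e·p*/(1−p*) = 0.551×0.39700/0.60300 = 0.36276.
New p* = m/(m+e) = 0.87425/(0.87425+0.55100) = 0.61340.
Δp* = 0.61340 − 0.39700 = +0.21640.

0.2164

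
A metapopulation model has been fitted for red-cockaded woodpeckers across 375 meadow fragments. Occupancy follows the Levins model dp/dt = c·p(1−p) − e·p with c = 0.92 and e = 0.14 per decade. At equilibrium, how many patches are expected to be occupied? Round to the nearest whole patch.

p* = 1 − e/c = 1 − 0.14/0.92 = 0.8478.
Expected occupied patches = N × p* = 375 × 0.8478 = 317.93 ≈ 318.

318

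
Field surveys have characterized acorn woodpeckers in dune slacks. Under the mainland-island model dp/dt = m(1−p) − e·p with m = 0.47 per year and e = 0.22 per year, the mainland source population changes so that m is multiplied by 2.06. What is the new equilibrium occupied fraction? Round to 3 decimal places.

0.815

Before: p* = 0.47/(0.47+0.22) = 0.6812.
After: m = 0.9682, e = 0.22; p* = 0.9682/1.1882 = 0.8148.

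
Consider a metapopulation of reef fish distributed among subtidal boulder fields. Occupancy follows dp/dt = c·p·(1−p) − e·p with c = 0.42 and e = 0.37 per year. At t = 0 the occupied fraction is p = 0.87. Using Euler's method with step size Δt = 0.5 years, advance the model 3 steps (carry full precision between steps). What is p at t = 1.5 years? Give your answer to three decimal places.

0.569

Update rule: p ← p + [c·p·(1−p) − e·p]·Δt with Δt = 0.5.
step 1: Δp = -0.13720, p = 0.73280
step 2: Δp = -0.09445, p = 0.63835
step 3: Δp = -0.06961, p = 0.56874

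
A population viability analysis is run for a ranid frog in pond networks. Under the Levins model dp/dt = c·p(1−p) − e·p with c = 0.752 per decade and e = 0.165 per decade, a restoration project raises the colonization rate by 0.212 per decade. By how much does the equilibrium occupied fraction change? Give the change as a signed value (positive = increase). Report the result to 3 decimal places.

0.048

Before: p* = 1 − 0.165/0.752 = 0.7806.
After the change, c = 0.964, e = 0.165, so p* = 1 − 0.165/0.964 = 0.8288.
Δp* = 0.8288 − 0.7806 = +0.0483.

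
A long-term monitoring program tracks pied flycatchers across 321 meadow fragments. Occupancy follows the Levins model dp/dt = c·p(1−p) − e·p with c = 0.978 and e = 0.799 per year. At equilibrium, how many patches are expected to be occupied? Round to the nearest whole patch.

p* = 1 − e/c = 1 − 0.799/0.978 = 0.1830.
Expected occupied patches = N × p* = 321 × 0.1830 = 58.75 ≈ 59.

59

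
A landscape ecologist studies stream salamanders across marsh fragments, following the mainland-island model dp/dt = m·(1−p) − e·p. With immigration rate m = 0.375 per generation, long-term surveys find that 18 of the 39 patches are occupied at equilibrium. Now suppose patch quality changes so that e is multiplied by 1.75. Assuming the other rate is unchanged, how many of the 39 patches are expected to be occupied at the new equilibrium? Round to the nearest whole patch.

Observed p* = 18/39 = 0.46154.
Balance m(1−p*) = e·p* gives e = m(1−p*)/p* = 0.375×0.53846/0.46154 = 0.43750.
New p* = m/(m+e) = 0.37500/(0.37500+0.76562) = 0.32877.
Expected occupied = 39 × 0.32877 = 12.82 ≈ 13.

13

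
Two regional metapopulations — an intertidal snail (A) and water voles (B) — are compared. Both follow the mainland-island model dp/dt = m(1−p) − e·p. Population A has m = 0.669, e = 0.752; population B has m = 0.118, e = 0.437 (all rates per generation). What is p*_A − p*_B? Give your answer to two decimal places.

0.26

A: p*_A = m/(m+e) = 0.669/1.4210 = 0.4708.
B: p*_B = 0.118/0.5550 = 0.2126.
p*_A − p*_B = 0.4708 − 0.2126 = 0.2582.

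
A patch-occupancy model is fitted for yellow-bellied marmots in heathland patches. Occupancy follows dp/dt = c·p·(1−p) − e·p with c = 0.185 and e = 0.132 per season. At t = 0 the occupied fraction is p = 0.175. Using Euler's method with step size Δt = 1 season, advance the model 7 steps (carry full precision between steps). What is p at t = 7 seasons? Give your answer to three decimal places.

0.199

Update rule: p ← p + [c·p·(1−p) − e·p]·Δt with Δt = 1.
t = 1: p = 0.17500 + (+0.00361) = 0.17861
t = 2: p = 0.17861 + (+0.00356) = 0.18217
t = 3: p = 0.18217 + (+0.00352) = 0.18569
t = 4: p = 0.18569 + (+0.00346) = 0.18915
t = 5: p = 0.18915 + (+0.00341) = 0.19256
t = 6: p = 0.19256 + (+0.00335) = 0.19590
t = 7: p = 0.19590 + (+0.00328) = 0.19919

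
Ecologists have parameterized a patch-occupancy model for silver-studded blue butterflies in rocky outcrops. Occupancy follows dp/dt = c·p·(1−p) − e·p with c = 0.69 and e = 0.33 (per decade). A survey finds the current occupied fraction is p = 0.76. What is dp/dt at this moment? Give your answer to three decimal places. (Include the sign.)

Colonization term: c·p·(1−p) = 0.69×0.76×0.2400 = 0.12586.
Extinction term: e·p = 0.25080.
dp/dt = 0.12586 − 0.25080 = -0.12494.

-0.125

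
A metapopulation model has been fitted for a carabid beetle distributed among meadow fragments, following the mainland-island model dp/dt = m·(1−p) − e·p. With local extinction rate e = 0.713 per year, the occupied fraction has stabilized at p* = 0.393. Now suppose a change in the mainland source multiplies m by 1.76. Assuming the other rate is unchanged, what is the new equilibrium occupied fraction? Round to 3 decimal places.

0.533

Balance m(1−p*) = e·p* gives m = e·p*/(1−p*) = 0.713×0.39300/0.60700 = 0.46163.
New p* = m/(m+e) = 0.81247/(0.81247+0.71300) = 0.53260.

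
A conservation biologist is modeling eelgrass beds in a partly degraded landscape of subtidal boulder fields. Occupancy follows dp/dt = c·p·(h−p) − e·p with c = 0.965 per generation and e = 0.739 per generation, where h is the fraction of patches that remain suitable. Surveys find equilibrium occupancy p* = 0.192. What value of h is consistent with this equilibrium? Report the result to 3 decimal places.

At equilibrium c(h−p*) = e, so h = p* + e/c.
h = 0.192 + 0.739/0.965 = 0.192 + 0.7658 = 0.9578.

0.958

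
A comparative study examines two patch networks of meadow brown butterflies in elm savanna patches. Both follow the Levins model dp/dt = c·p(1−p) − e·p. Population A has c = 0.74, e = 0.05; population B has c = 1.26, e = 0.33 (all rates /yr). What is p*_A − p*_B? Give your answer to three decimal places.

A: p*_A = 1 − 0.05/0.74 = 0.9324.
B: p*_B = 1 − 0.33/1.26 = 0.7381.
p*_A − p*_B = 0.9324 − 0.7381 = 0.1943.

0.194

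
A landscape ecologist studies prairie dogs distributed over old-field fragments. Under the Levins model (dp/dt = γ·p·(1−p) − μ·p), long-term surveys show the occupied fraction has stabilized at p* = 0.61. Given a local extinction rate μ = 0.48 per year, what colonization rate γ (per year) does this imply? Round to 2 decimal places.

1.23

At equilibrium γ(1−p*) = μ, so γ = μ/(1−p*).
γ = 0.48/(1 − 0.61) = 0.48/0.3900 = 1.2308.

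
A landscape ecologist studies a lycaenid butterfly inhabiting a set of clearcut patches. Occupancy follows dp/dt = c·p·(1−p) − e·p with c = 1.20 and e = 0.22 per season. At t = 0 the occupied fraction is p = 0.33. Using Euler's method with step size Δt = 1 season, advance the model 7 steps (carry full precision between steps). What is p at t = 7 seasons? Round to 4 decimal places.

0.8167

Update rule: p ← p + [c·p·(1−p) − e·p]·Δt with Δt = 1.
  1  |  dp/dt·Δt = +0.192720  |  p_1 = 0.522720
  2  |  dp/dt·Δt = +0.184382  |  p_2 = 0.707102
  3  |  dp/dt·Δt = +0.092968  |  p_3 = 0.800070
  4  |  dp/dt·Δt = +0.015934  |  p_4 = 0.816004
  5  |  dp/dt·Δt = +0.000649  |  p_5 = 0.816653
  6  |  dp/dt·Δt = +0.000014  |  p_6 = 0.816666
  7  |  dp/dt·Δt = +0.000000  |  p_7 = 0.816667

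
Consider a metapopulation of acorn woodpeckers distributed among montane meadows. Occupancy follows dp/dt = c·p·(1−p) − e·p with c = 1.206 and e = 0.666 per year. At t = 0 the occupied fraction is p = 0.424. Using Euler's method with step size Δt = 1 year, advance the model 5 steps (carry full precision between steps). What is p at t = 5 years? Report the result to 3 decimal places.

0.447

Update rule: p ← p + [c·p·(1−p) − e·p]·Δt with Δt = 1.
p: 0.42400 → 0.43615  (Δp = +0.01215)
p: 0.43615 → 0.44226  (Δp = +0.00611)
p: 0.44226 → 0.44519  (Δp = +0.00294)
p: 0.44519 → 0.44657  (Δp = +0.00138)
p: 0.44657 → 0.44721  (Δp = +0.00064)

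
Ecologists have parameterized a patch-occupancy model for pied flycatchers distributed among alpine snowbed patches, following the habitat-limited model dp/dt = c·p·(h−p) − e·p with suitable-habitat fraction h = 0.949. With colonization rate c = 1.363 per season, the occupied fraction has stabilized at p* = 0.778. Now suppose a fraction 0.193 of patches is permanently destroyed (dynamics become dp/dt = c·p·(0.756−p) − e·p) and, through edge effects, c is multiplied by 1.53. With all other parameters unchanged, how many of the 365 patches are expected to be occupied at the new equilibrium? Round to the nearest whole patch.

235

Balance c(h−p*) = e gives e = 1.363×(0.949 − 0.77800) = 0.23307.
New p* = 0.756 − e/c = 0.756 − 0.23307/2.08539 = 0.64424.
Expected occupied = 365 × 0.64424 = 235.15 ≈ 235.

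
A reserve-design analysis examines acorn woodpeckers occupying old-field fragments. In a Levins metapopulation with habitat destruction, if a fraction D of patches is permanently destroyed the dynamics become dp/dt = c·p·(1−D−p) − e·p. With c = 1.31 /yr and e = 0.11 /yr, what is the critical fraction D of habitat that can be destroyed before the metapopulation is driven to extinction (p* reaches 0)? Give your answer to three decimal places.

The nontrivial equilibrium is p* = (1−D) − e/c; extinction occurs when this hits zero.
So D_crit = 1 − e/c = 1 − 0.11/1.31 = 1 − 0.0840 = 0.9160.
This equals the undisturbed p*, a classic result of Lande's extension.

0.916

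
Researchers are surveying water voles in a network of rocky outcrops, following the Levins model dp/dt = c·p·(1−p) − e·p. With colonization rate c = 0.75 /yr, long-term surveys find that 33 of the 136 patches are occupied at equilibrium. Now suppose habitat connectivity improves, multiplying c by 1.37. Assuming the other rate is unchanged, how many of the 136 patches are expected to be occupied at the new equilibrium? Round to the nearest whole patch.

61

Observed p* = 33/136 = 0.24265.
Balance c(1−p*) = e gives e = 0.75×(1 − 0.24265) = 0.56801.
New p* = 1 − e/c = 1 − 0.56801/1.02750 = 0.44719.
Expected occupied = 136 × 0.44719 = 60.82 ≈ 61.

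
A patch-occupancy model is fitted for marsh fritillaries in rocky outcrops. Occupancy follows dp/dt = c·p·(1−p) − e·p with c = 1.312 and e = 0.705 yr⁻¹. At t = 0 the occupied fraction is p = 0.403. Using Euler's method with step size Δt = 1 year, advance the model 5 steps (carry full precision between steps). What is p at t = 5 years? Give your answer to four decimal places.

Update rule: p ← p + [c·p·(1−p) − e·p]·Δt with Δt = 1.
p: 0.40300 → 0.43454  (Δp = +0.03154)
p: 0.43454 → 0.45057  (Δp = +0.01603)
p: 0.45057 → 0.45771  (Δp = +0.00714)
p: 0.45771 → 0.46068  (Δp = +0.00297)
p: 0.46068 → 0.46187  (Δp = +0.00119)

0.4619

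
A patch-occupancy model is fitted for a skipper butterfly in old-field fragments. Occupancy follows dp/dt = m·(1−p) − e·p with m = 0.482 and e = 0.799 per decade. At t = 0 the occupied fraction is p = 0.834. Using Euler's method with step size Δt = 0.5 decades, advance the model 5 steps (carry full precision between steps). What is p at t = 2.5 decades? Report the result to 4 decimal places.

0.3790

Update rule: p ← p + [m·(1−p) − e·p]·Δt with Δt = 0.5.
  1  |  dp/dt·Δt = -0.293177  |  p_1 = 0.540823
  2  |  dp/dt·Δt = -0.105397  |  p_2 = 0.435426
  3  |  dp/dt·Δt = -0.037890  |  p_3 = 0.397536
  4  |  dp/dt·Δt = -0.013622  |  p_4 = 0.383914
  5  |  dp/dt·Δt = -0.004897  |  p_5 = 0.379017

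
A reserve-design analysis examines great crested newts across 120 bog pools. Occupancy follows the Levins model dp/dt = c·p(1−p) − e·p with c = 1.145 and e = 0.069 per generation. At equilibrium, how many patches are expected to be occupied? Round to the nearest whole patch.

113

p* = 1 − e/c = 1 − 0.069/1.145 = 0.9397.
Expected occupied patches = N × p* = 120 × 0.9397 = 112.77 ≈ 113.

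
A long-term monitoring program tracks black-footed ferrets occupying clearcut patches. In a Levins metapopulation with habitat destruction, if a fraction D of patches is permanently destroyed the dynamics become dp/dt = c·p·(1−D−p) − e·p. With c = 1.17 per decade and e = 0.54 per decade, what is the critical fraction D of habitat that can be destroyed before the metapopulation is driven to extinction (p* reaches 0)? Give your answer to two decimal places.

The nontrivial equilibrium is p* = (1−D) − e/c; extinction occurs when this hits zero.
So D_crit = 1 − e/c = 1 − 0.54/1.17 = 1 − 0.4615 = 0.5385.
This equals the undisturbed p*, a classic result of Lande's extension.

0.54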